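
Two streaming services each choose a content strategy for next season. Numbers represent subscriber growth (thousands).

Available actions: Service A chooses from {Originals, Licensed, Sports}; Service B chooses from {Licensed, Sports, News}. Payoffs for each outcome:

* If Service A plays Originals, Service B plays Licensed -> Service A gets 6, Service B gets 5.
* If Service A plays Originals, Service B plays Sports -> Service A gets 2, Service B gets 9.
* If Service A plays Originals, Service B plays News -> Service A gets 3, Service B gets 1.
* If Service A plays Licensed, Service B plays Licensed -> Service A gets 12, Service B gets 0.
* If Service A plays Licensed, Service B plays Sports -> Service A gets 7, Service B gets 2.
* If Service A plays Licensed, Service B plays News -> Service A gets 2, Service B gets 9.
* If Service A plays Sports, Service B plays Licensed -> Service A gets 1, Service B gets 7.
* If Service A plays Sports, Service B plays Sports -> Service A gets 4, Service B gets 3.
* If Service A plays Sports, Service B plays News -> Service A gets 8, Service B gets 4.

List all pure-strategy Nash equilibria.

For each player, find the best response to each opponent profile; mutual best responses are the pure NE.
Service A against Licensed: payoffs 6, 12, 1 → best response Licensed.
Service A against Sports: payoffs 2, 7, 4 → best response Licensed.
Service A against News: payoffs 3, 2, 8 → best response Sports.
Service B against Originals: payoffs 5, 9, 1 → best response Sports.
Service B against Licensed: payoffs 0, 2, 9 → best response News.
Service B against Sports: payoffs 7, 3, 4 → best response Licensed.
No profile is a mutual best response for all players.

There is no pure-strategy Nash equilibrium.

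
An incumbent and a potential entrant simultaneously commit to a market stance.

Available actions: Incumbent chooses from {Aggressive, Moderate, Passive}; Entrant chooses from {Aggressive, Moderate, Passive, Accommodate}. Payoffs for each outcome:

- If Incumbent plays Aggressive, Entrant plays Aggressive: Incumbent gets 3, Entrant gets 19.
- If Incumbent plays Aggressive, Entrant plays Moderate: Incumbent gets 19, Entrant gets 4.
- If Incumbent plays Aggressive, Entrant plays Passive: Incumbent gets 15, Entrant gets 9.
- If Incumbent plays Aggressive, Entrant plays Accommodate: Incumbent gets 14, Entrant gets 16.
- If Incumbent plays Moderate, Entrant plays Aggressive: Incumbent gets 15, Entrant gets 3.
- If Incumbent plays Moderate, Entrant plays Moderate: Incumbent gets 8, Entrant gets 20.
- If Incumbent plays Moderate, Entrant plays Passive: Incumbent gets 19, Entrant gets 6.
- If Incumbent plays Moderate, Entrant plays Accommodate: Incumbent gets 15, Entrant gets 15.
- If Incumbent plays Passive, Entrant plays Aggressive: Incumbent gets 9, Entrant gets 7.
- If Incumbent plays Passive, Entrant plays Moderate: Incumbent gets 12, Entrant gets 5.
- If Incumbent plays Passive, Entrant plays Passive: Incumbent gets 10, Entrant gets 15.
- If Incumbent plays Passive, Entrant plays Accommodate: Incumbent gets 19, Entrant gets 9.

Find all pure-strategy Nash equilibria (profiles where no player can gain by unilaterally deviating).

none

For each player, find the best response to each opponent profile; mutual best responses are the pure NE.
Incumbent against Aggressive: payoffs 3, 15, 9 → best response Moderate.
Incumbent against Moderate: payoffs 19, 8, 12 → best response Aggressive.
Incumbent against Passive: payoffs 15, 19, 10 → best response Moderate.
Incumbent against Accommodate: payoffs 14, 15, 19 → best response Passive.
Entrant against Aggressive: payoffs 19, 4, 9, 16 → best response Aggressive.
Entrant against Moderate: payoffs 3, 20, 6, 15 → best response Moderate.
Entrant against Passive: payoffs 7, 5, 15, 9 → best response Passive.
No profile is a mutual best response for all players.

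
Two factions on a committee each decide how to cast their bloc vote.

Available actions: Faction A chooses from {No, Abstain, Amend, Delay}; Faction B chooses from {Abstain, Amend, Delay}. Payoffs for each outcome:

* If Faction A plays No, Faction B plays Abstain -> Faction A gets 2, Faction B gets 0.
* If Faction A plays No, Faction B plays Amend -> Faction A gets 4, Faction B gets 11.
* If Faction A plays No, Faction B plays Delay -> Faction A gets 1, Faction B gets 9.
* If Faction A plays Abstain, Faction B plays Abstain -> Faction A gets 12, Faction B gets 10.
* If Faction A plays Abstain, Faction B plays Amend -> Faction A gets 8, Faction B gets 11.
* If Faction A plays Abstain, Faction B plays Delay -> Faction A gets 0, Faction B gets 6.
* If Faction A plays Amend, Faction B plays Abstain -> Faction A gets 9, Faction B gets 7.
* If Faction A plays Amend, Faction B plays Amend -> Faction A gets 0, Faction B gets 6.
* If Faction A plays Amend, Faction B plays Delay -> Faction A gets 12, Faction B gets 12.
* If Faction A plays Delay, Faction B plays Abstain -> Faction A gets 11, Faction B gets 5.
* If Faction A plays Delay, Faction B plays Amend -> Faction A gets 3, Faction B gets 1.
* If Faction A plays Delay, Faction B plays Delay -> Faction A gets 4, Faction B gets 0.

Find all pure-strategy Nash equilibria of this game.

(Abstain, Amend), (Amend, Delay)

For each player, find the best response to each opponent profile; mutual best responses are the pure NE.
Faction A against Abstain: payoffs 2, 12, 9, 11 → best response Abstain.
Faction A against Amend: payoffs 4, 8, 0, 3 → best response Abstain.
Faction A against Delay: payoffs 1, 0, 12, 4 → best response Amend.
Faction B against No: payoffs 0, 11, 9 → best response Amend.
Faction B against Abstain: payoffs 10, 11, 6 → best response Amend.
Faction B against Amend: payoffs 7, 6, 12 → best response Delay.
Faction B against Delay: payoffs 5, 1, 0 → best response Abstain.
Mutual best responses: (Abstain, Amend); (Amend, Delay).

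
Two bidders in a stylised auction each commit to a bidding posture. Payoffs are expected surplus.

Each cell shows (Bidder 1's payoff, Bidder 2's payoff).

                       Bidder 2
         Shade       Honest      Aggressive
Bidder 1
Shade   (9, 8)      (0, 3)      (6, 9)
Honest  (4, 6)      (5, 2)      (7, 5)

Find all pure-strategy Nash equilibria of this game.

For each player, find the best response to each opponent profile; mutual best responses are the pure NE.
Bidder 1 against Shade: payoffs 9, 4 → best response Shade.
Bidder 1 against Honest: payoffs 0, 5 → best response Honest.
Bidder 1 against Aggressive: payoffs 6, 7 → best response Honest.
Bidder 2 against Shade: payoffs 8, 3, 9 → best response Aggressive.
Bidder 2 against Honest: payoffs 6, 2, 5 → best response Shade.
No profile is a mutual best response for all players.

none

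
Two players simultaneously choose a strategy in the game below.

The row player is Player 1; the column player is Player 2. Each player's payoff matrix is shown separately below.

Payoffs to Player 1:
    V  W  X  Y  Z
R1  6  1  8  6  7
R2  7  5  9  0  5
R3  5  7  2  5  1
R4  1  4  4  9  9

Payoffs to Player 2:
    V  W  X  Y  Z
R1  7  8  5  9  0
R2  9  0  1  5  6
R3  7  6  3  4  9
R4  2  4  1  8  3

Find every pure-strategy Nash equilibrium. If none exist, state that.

Player 1 against V: payoffs 6, 7, 5, 1 → best response R2.
Player 1 against W: payoffs 1, 5, 7, 4 → best response R3.
Player 1 against X: payoffs 8, 9, 2, 4 → best response R2.
Player 1 against Y: payoffs 6, 0, 5, 9 → best response R4.
Player 1 against Z: payoffs 7, 5, 1, 9 → best response R4.
Player 2 against R1: payoffs 7, 8, 5, 9, 0 → best response Y.
Player 2 against R2: payoffs 9, 0, 1, 5, 6 → best response V.
Player 2 against R3: payoffs 7, 6, 3, 4, 9 → best response Z.
Player 2 against R4: payoffs 2, 4, 1, 8, 3 → best response Y.
Mutual best responses: (R2, V); (R4, Y).

The pure Nash equilibria are (R2, V); (R4, Y).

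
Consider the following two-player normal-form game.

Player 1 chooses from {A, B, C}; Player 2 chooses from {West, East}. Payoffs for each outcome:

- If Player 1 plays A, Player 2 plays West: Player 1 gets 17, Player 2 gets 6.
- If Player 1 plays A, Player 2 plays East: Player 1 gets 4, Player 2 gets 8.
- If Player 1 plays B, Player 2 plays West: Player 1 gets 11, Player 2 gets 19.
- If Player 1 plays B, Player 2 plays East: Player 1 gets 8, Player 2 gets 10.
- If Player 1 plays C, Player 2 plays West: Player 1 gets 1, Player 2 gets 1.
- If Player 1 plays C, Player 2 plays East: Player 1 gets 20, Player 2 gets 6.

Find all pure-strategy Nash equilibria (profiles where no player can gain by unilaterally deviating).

Player 1 against West: payoffs 17, 11, 1 → best response A.
Player 1 against East: payoffs 4, 8, 20 → best response C.
Player 2 against A: payoffs 6, 8 → best response East.
Player 2 against B: payoffs 19, 10 → best response West.
Player 2 against C: payoffs 1, 6 → best response East.
Mutual best responses: (C, East).

The unique pure-strategy Nash equilibrium is (C, East).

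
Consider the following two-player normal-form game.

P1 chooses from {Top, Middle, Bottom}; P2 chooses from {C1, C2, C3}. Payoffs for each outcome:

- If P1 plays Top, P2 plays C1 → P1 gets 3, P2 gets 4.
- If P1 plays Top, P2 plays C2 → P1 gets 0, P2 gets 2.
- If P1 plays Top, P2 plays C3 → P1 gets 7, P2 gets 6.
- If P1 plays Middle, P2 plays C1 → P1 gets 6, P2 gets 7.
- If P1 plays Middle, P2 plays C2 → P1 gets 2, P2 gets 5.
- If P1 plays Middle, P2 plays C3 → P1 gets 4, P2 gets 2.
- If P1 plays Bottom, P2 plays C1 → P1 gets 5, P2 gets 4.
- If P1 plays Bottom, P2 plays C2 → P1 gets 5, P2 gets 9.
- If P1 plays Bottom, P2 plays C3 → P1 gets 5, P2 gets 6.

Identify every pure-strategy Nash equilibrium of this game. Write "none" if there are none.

P1 against C1: payoffs 3, 6, 5 → best response Middle.
P1 against C2: payoffs 0, 2, 5 → best response Bottom.
P1 against C3: payoffs 7, 4, 5 → best response Top.
P2 against Top: payoffs 4, 2, 6 → best response C3.
P2 against Middle: payoffs 7, 5, 2 → best response C1.
P2 against Bottom: payoffs 4, 9, 6 → best response C2.
Mutual best responses: (Top, C3); (Middle, C1); (Bottom, C2).

The pure Nash equilibria are (Top, C3), (Middle, C1), (Bottom, C2).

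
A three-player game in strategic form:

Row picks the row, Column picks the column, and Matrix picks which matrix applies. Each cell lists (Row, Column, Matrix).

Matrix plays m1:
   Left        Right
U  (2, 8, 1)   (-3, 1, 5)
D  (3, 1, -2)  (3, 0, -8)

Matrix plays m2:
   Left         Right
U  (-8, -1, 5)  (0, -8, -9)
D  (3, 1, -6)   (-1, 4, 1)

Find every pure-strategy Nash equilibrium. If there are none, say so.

(D, Left, m1)

For each player, find the best response to each opponent profile; mutual best responses are the pure NE.
Row against (Left, m1): payoffs 2, 3 → best response D.
Row against (Left, m2): payoffs -8, 3 → best response D.
Row against (Right, m1): payoffs -3, 3 → best response D.
Row against (Right, m2): payoffs 0, -1 → best response U.
Column against (U, m1): payoffs 8, 1 → best response Left.
Column against (U, m2): payoffs -1, -8 → best response Left.
Column against (D, m1): payoffs 1, 0 → best response Left.
Column against (D, m2): payoffs 1, 4 → best response Right.
Matrix against (U, Left): payoffs 1, 5 → best response m2.
Matrix against (U, Right): payoffs 5, -9 → best response m1.
Matrix against (D, Left): payoffs -2, -6 → best response m1.
Matrix against (D, Right): payoffs -8, 1 → best response m2.
Mutual best responses: (D, Left, m1).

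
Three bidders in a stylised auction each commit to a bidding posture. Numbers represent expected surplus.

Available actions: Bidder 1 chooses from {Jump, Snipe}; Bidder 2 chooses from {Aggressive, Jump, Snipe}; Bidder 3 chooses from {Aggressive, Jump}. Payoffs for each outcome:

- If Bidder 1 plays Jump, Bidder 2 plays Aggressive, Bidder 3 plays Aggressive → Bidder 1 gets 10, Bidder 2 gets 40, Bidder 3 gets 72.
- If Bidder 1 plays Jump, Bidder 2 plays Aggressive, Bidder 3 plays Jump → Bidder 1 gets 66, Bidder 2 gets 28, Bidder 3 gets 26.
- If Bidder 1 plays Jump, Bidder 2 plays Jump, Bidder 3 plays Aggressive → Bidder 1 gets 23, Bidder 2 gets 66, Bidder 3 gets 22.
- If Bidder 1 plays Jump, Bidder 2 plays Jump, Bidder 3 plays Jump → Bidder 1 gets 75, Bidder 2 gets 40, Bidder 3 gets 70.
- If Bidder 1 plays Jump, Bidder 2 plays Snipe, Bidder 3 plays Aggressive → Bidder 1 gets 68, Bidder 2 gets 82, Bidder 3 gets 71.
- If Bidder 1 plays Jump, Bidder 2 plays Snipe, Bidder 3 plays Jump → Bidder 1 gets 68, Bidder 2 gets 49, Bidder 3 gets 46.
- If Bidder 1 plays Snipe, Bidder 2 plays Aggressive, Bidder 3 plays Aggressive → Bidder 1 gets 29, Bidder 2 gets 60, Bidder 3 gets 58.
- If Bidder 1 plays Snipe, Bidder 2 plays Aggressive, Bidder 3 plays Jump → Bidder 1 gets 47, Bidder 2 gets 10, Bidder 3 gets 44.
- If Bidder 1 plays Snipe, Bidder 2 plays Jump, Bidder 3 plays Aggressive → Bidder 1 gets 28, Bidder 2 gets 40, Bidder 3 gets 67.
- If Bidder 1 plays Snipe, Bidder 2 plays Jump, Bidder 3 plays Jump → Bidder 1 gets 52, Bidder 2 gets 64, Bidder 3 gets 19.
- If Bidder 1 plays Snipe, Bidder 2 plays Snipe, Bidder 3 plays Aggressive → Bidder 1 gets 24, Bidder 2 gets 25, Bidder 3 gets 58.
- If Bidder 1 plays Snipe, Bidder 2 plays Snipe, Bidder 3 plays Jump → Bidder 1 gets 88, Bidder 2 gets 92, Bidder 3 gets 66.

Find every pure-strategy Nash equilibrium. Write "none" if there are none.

For each strategy profile, look for a profitable unilateral deviation.
(Jump, Aggressive, Aggressive): Bidder 1 can switch to Snipe (10 → 29). Not NE.
(Jump, Aggressive, Jump): Bidder 2 can switch to Jump (28 → 40). Not NE.
(Jump, Jump, Aggressive): Bidder 1 can switch to Snipe (23 → 28). Not NE.
(Jump, Jump, Jump): Bidder 2 can switch to Snipe (40 → 49). Not NE.
(Jump, Snipe, Aggressive): Bidder 1 gets 68, best alternative 24; Bidder 2 gets 82, best alternative 66; Bidder 3 gets 71, best alternative 46. No profitable deviation — NE.
(Jump, Snipe, Jump): Bidder 1 can switch to Snipe (68 → 88). Not NE.
(Snipe, Aggressive, Aggressive): Bidder 1 gets 29, best alternative 10; Bidder 2 gets 60, best alternative 40; Bidder 3 gets 58, best alternative 44. No profitable deviation — NE.
(Snipe, Aggressive, Jump): Bidder 1 can switch to Jump (47 → 66). Not NE.
(Snipe, Snipe, Jump): Bidder 1 gets 88, best alternative 68; Bidder 2 gets 92, best alternative 64; Bidder 3 gets 66, best alternative 58. No profitable deviation — NE.
(The remaining 3 profiles each have a profitable deviation by the same check.)

(Jump, Snipe, Aggressive); (Snipe, Aggressive, Aggressive); (Snipe, Snipe, Jump)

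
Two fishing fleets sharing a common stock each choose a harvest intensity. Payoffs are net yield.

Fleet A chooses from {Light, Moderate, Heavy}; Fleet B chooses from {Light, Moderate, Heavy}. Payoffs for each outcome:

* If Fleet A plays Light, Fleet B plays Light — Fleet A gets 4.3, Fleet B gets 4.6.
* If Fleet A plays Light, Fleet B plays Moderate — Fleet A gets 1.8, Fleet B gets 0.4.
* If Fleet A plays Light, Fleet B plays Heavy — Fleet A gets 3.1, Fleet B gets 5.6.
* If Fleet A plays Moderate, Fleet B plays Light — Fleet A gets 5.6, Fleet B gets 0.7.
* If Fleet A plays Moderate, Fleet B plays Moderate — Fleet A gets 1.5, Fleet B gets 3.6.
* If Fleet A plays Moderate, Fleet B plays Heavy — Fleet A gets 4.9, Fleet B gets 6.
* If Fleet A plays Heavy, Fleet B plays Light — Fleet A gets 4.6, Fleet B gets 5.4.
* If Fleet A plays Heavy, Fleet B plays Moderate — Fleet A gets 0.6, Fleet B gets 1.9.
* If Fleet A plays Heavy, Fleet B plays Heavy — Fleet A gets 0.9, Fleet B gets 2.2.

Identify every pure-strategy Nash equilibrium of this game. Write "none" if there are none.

Pure NE: (Moderate, Heavy)

For each player, find the best response to each opponent profile; mutual best responses are the pure NE.
Fleet A against Light: payoffs 4.3, 5.6, 4.6 → best response Moderate.
Fleet A against Moderate: payoffs 1.8, 1.5, 0.6 → best response Light.
Fleet A against Heavy: payoffs 3.1, 4.9, 0.9 → best response Moderate.
Fleet B against Light: payoffs 4.6, 0.4, 5.6 → best response Heavy.
Fleet B against Moderate: payoffs 0.7, 3.6, 6 → best response Heavy.
Fleet B against Heavy: payoffs 5.4, 1.9, 2.2 → best response Light.
Mutual best responses: (Moderate, Heavy).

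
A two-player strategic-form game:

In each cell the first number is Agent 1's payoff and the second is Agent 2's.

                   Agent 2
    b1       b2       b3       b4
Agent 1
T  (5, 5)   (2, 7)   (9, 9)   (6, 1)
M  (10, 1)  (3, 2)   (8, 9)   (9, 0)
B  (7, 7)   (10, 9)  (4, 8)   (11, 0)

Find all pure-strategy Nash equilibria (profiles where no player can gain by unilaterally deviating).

(T, b1): Agent 1 can switch to M (5 → 10). Not NE.
(T, b2): Agent 1 can switch to M (2 → 3). Not NE.
(T, b3): Agent 1 gets 9, best alternative 8; Agent 2 gets 9, best alternative 7. No profitable deviation — NE.
(T, b4): Agent 1 can switch to M (6 → 9). Not NE.
(M, b1): Agent 2 can switch to b2 (1 → 2). Not NE.
(M, b2): Agent 1 can switch to B (3 → 10). Not NE.
(M, b3): Agent 1 can switch to T (8 → 9). Not NE.
(B, b2): Agent 1 gets 10, best alternative 3; Agent 2 gets 9, best alternative 8. No profitable deviation — NE.
(The remaining 4 profiles each have a profitable deviation by the same check.)

Pure-strategy Nash equilibria: (T, b3) and (B, b2)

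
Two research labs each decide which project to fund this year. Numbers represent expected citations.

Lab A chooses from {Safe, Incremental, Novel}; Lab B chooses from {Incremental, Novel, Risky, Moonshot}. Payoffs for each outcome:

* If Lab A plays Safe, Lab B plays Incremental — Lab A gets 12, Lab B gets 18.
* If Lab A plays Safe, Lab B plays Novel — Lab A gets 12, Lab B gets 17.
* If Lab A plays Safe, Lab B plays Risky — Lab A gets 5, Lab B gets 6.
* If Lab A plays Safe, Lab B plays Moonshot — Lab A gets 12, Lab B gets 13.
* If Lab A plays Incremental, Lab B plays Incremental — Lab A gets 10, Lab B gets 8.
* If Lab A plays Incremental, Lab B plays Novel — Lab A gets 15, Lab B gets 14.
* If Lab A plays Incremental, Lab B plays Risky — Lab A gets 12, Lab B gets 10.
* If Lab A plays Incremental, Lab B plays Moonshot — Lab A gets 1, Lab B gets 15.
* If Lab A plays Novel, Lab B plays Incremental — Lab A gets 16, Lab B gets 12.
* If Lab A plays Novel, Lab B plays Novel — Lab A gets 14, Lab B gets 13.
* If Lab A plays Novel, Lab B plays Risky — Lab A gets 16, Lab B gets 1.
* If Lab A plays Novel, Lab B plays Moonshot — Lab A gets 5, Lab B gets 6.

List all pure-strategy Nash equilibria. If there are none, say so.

Lab A against Incremental: payoffs 12, 10, 16 → best response Novel.
Lab A against Novel: payoffs 12, 15, 14 → best response Incremental.
Lab A against Risky: payoffs 5, 12, 16 → best response Novel.
Lab A against Moonshot: payoffs 12, 1, 5 → best response Safe.
Lab B against Safe: payoffs 18, 17, 6, 13 → best response Incremental.
Lab B against Incremental: payoffs 8, 14, 10, 15 → best response Moonshot.
Lab B against Novel: payoffs 12, 13, 1, 6 → best response Novel.
No profile is a mutual best response for all players.

There is no pure-strategy Nash equilibrium.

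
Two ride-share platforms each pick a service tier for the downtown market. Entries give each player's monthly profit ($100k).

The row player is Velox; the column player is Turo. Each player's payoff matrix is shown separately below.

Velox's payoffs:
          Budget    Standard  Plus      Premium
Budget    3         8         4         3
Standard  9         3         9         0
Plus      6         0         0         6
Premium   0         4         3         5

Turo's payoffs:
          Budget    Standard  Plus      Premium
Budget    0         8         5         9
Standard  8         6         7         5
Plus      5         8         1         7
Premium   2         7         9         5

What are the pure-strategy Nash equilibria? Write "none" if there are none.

(Budget, Budget): Velox can switch to Standard (3 → 9). Not NE.
(Budget, Standard): Turo can switch to Premium (8 → 9). Not NE.
(Budget, Plus): Velox can switch to Standard (4 → 9). Not NE.
(Budget, Premium): Velox can switch to Plus (3 → 6). Not NE.
(Standard, Budget): Velox gets 9, best alternative 6; Turo gets 8, best alternative 7. No profitable deviation — NE.
(Standard, Standard): Velox can switch to Budget (3 → 8). Not NE.
(Standard, Plus): Turo can switch to Budget (7 → 8). Not NE.
(Standard, Premium): Velox can switch to Budget (0 → 3). Not NE.
(Plus, Budget): Velox can switch to Standard (6 → 9). Not NE.
(Plus, Standard): Velox can switch to Budget (0 → 8). Not NE.
(Plus, Plus): Velox can switch to Budget (0 → 4). Not NE.
(Plus, Premium): Turo can switch to Standard (7 → 8). Not NE.
(Premium, Budget): Velox can switch to Budget (0 → 3). Not NE.
(The remaining 3 profiles each have a profitable deviation by the same check.)

Pure NE: (Standard, Budget)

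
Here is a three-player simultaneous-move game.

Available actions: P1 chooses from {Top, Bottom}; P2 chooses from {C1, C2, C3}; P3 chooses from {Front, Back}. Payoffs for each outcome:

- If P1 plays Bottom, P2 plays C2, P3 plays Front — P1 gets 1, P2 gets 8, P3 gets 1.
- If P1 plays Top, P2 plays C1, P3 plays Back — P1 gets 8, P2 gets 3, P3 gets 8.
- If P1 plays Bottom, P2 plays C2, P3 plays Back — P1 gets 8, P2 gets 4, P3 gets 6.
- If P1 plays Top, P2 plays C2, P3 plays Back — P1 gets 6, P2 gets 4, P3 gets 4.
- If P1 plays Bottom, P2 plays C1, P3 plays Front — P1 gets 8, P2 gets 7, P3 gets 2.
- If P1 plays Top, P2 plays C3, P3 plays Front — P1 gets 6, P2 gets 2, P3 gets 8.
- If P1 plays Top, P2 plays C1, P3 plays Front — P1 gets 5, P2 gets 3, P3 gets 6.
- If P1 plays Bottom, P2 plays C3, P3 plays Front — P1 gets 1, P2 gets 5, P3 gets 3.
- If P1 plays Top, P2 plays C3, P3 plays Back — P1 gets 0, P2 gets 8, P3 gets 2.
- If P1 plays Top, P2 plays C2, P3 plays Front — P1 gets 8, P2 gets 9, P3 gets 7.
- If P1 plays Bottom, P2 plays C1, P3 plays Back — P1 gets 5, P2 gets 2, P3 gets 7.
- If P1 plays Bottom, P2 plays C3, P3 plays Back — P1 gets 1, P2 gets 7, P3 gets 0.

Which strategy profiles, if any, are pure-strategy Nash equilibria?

(Top, C2, Front)

(Top, C1, Front): P1 can switch to Bottom (5 → 8). Not NE.
(Top, C1, Back): P2 can switch to C2 (3 → 4). Not NE.
(Top, C2, Front): P1 gets 8, best alternative 1; P2 gets 9, best alternative 3; P3 gets 7, best alternative 4. No profitable deviation — NE.
(Top, C2, Back): P1 can switch to Bottom (6 → 8). Not NE.
(Top, C3, Front): P2 can switch to C1 (2 → 3). Not NE.
(Top, C3, Back): P1 can switch to Bottom (0 → 1). Not NE.
(Bottom, C1, Front): P2 can switch to C2 (7 → 8). Not NE.
(Bottom, C1, Back): P1 can switch to Top (5 → 8). Not NE.
(Bottom, C2, Front): P1 can switch to Top (1 → 8). Not NE.
(Bottom, C2, Back): P2 can switch to C3 (4 → 7). Not NE.
(Bottom, C3, Front): P1 can switch to Top (1 → 6). Not NE.
(The remaining 1 profile has a profitable deviation by the same check.)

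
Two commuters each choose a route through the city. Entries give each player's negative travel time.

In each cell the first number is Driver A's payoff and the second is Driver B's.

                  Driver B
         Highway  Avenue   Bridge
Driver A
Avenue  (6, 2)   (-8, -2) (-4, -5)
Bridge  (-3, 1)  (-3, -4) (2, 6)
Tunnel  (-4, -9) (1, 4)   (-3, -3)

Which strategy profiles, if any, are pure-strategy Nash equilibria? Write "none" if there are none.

Check each profile: it is a Nash equilibrium iff no player can strictly gain by switching unilaterally.
(Avenue, Highway): Driver A gets 6, best alternative -3; Driver B gets 2, best alternative -2. No profitable deviation — NE.
(Avenue, Avenue): Driver A can switch to Bridge (-8 → -3). Not NE.
(Avenue, Bridge): Driver A can switch to Bridge (-4 → 2). Not NE.
(Bridge, Highway): Driver A can switch to Avenue (-3 → 6). Not NE.
(Bridge, Avenue): Driver A can switch to Tunnel (-3 → 1). Not NE.
(Bridge, Bridge): Driver A gets 2, best alternative -3; Driver B gets 6, best alternative 1. No profitable deviation — NE.
(Tunnel, Highway): Driver A can switch to Avenue (-4 → 6). Not NE.
(Tunnel, Avenue): Driver A gets 1, best alternative -3; Driver B gets 4, best alternative -3. No profitable deviation — NE.
(Tunnel, Bridge): Driver A can switch to Bridge (-3 → 2). Not NE.

(Avenue, Highway), (Bridge, Bridge), (Tunnel, Avenue)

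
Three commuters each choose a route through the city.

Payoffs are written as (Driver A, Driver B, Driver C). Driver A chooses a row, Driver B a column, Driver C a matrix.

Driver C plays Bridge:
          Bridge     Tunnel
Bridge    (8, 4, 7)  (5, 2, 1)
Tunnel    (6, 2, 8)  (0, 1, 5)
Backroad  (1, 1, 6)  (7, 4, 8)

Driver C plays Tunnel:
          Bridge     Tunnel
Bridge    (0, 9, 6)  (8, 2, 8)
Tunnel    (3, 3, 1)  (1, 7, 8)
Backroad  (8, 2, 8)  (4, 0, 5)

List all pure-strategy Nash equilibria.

Driver A against (Bridge, Bridge): payoffs 8, 6, 1 → best response Bridge.
Driver A against (Bridge, Tunnel): payoffs 0, 3, 8 → best response Backroad.
Driver A against (Tunnel, Bridge): payoffs 5, 0, 7 → best response Backroad.
Driver A against (Tunnel, Tunnel): payoffs 8, 1, 4 → best response Bridge.
Driver B against (Bridge, Bridge): payoffs 4, 2 → best response Bridge.
Driver B against (Bridge, Tunnel): payoffs 9, 2 → best response Bridge.
Driver B against (Tunnel, Bridge): payoffs 2, 1 → best response Bridge.
Driver B against (Tunnel, Tunnel): payoffs 3, 7 → best response Tunnel.
Driver B against (Backroad, Bridge): payoffs 1, 4 → best response Tunnel.
Driver B against (Backroad, Tunnel): payoffs 2, 0 → best response Bridge.
Driver C against (Bridge, Bridge): payoffs 7, 6 → best response Bridge.
Driver C against (Bridge, Tunnel): payoffs 1, 8 → best response Tunnel.
Driver C against (Tunnel, Bridge): payoffs 8, 1 → best response Bridge.
Driver C against (Tunnel, Tunnel): payoffs 5, 8 → best response Tunnel.
Driver C against (Backroad, Bridge): payoffs 6, 8 → best response Tunnel.
Driver C against (Backroad, Tunnel): payoffs 8, 5 → best response Bridge.
Mutual best responses: (Bridge, Bridge, Bridge); (Backroad, Bridge, Tunnel); (Backroad, Tunnel, Bridge).

Pure-strategy Nash equilibria: (Bridge, Bridge, Bridge), (Backroad, Bridge, Tunnel), (Backroad, Tunnel, Bridge)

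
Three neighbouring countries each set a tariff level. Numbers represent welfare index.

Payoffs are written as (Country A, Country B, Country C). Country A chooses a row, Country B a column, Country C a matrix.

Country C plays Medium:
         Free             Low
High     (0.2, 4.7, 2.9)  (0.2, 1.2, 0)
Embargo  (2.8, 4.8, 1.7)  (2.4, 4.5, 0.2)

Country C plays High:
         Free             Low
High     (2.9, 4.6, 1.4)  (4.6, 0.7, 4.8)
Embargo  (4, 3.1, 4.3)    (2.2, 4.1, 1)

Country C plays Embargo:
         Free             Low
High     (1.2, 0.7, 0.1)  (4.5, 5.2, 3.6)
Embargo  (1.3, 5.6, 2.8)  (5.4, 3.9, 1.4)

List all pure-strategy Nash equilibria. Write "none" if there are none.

There is no pure-strategy Nash equilibrium.

(High, Free, Medium): Country A can switch to Embargo (0.2 → 2.8). Not NE.
(High, Free, High): Country A can switch to Embargo (2.9 → 4). Not NE.
(High, Free, Embargo): Country A can switch to Embargo (1.2 → 1.3). Not NE.
(High, Low, Medium): Country A can switch to Embargo (0.2 → 2.4). Not NE.
(High, Low, High): Country B can switch to Free (0.7 → 4.6). Not NE.
(High, Low, Embargo): Country A can switch to Embargo (4.5 → 5.4). Not NE.
(The remaining 6 profiles each have a profitable deviation by the same check.)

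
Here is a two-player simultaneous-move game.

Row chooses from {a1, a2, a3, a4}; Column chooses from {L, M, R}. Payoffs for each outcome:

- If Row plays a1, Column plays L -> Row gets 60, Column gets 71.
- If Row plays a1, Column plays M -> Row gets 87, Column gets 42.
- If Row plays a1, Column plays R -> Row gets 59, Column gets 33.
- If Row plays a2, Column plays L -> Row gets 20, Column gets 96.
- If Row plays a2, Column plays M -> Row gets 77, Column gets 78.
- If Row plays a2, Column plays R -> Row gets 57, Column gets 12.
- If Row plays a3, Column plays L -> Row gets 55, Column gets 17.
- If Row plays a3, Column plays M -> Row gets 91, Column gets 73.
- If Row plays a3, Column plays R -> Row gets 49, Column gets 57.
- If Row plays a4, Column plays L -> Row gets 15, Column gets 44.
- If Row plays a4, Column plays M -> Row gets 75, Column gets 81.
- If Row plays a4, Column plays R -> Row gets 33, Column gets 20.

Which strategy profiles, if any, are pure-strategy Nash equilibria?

For each player, find the best response to each opponent profile; mutual best responses are the pure NE.
Row against L: payoffs 60, 20, 55, 15 → best response a1.
Row against M: payoffs 87, 77, 91, 75 → best response a3.
Row against R: payoffs 59, 57, 49, 33 → best response a1.
Column against a1: payoffs 71, 42, 33 → best response L.
Column against a2: payoffs 96, 78, 12 → best response L.
Column against a3: payoffs 17, 73, 57 → best response M.
Column against a4: payoffs 44, 81, 20 → best response M.
Mutual best responses: (a1, L); (a3, M).

Pure-strategy Nash equilibria: (a1, L) and (a3, M)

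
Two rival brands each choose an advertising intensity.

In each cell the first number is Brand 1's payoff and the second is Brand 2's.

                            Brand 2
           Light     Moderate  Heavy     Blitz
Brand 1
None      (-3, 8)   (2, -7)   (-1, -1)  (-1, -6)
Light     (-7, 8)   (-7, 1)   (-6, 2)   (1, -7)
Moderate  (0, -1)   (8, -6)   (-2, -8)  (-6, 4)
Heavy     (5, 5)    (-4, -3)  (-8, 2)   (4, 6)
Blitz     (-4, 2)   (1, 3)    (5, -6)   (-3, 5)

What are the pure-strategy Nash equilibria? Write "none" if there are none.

Pure NE: (Heavy, Blitz)

For each strategy profile, look for a profitable unilateral deviation.
(None, Light): Brand 1 can switch to Moderate (-3 → 0). Not NE.
(None, Moderate): Brand 1 can switch to Moderate (2 → 8). Not NE.
(None, Heavy): Brand 1 can switch to Blitz (-1 → 5). Not NE.
(None, Blitz): Brand 1 can switch to Light (-1 → 1). Not NE.
(Light, Light): Brand 1 can switch to None (-7 → -3). Not NE.
(Light, Moderate): Brand 1 can switch to None (-7 → 2). Not NE.
(Heavy, Blitz): Brand 1 gets 4, best alternative 1; Brand 2 gets 6, best alternative 5. No profitable deviation — NE.
(The remaining 13 profiles each have a profitable deviation by the same check.)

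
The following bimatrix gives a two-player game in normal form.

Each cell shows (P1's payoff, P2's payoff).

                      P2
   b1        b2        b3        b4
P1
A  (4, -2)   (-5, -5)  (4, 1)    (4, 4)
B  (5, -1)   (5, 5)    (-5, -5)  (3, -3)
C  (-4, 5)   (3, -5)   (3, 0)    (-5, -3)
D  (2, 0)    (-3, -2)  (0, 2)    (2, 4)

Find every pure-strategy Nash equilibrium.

(A, b1): P1 can switch to B (4 → 5). Not NE.
(A, b2): P1 can switch to B (-5 → 5). Not NE.
(A, b3): P2 can switch to b4 (1 → 4). Not NE.
(A, b4): P1 gets 4, best alternative 3; P2 gets 4, best alternative 1. No profitable deviation — NE.
(B, b1): P2 can switch to b2 (-1 → 5). Not NE.
(B, b2): P1 gets 5, best alternative 3; P2 gets 5, best alternative -1. No profitable deviation — NE.
(B, b3): P1 can switch to A (-5 → 4). Not NE.
(B, b4): P1 can switch to A (3 → 4). Not NE.
(C, b1): P1 can switch to A (-4 → 4). Not NE.
(C, b2): P1 can switch to B (3 → 5). Not NE.
(C, b3): P1 can switch to A (3 → 4). Not NE.
(C, b4): P1 can switch to A (-5 → 4). Not NE.
(The remaining 4 profiles each have a profitable deviation by the same check.)

The pure Nash equilibria are (A, b4) and (B, b2).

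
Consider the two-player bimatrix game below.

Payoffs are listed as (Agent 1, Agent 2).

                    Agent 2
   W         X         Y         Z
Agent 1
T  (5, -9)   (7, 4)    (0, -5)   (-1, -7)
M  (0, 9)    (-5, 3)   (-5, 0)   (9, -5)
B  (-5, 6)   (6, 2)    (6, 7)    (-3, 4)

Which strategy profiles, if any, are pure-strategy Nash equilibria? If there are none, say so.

For each player, find the best response to each opponent profile; mutual best responses are the pure NE.
Agent 1 against W: payoffs 5, 0, -5 → best response T.
Agent 1 against X: payoffs 7, -5, 6 → best response T.
Agent 1 against Y: payoffs 0, -5, 6 → best response B.
Agent 1 against Z: payoffs -1, 9, -3 → best response M.
Agent 2 against T: payoffs -9, 4, -5, -7 → best response X.
Agent 2 against M: payoffs 9, 3, 0, -5 → best response W.
Agent 2 against B: payoffs 6, 2, 7, 4 → best response Y.
Mutual best responses: (T, X); (B, Y).

Pure-strategy Nash equilibria: (T, X); (B, Y)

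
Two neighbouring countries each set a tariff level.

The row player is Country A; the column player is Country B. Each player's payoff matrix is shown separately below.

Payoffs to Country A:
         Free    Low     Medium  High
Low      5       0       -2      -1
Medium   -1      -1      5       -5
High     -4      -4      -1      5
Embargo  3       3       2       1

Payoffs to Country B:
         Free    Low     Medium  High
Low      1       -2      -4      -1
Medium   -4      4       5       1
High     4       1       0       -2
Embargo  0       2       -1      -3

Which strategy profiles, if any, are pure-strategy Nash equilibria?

The pure Nash equilibria are (Low, Free); (Medium, Medium); (Embargo, Low).

(Low, Free): Country A gets 5, best alternative 3; Country B gets 1, best alternative -1. No profitable deviation — NE.
(Low, Low): Country A can switch to Embargo (0 → 3). Not NE.
(Low, Medium): Country A can switch to Medium (-2 → 5). Not NE.
(Low, High): Country A can switch to High (-1 → 5). Not NE.
(Medium, Free): Country A can switch to Low (-1 → 5). Not NE.
(Medium, Low): Country A can switch to Low (-1 → 0). Not NE.
(Medium, Medium): Country A gets 5, best alternative 2; Country B gets 5, best alternative 4. No profitable deviation — NE.
(Medium, High): Country A can switch to Low (-5 → -1). Not NE.
(High, Free): Country A can switch to Low (-4 → 5). Not NE.
(High, Low): Country A can switch to Low (-4 → 0). Not NE.
(Embargo, Low): Country A gets 3, best alternative 0; Country B gets 2, best alternative 0. No profitable deviation — NE.
(The remaining 5 profiles each have a profitable deviation by the same check.)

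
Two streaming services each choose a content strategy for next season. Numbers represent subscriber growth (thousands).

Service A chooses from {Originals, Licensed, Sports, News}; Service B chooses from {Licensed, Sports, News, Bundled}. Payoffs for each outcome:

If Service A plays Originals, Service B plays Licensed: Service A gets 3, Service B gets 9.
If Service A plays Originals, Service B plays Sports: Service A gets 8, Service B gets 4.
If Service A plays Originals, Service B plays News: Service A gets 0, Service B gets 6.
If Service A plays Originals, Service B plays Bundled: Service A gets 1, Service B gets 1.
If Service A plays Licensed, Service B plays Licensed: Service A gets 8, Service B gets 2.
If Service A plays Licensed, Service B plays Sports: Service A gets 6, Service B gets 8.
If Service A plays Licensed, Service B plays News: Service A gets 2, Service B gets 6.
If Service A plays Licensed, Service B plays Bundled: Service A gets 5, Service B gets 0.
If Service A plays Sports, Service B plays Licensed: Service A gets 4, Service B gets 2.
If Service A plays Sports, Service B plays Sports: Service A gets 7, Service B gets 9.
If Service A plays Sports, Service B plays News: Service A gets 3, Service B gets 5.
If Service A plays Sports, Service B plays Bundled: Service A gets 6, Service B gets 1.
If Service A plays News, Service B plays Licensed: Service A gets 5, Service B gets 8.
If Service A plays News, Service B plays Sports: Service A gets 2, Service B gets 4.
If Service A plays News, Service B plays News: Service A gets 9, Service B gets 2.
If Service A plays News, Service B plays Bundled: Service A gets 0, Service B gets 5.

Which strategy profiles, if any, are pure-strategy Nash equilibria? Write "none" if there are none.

This game has no pure Nash equilibrium.

For each player, find the best response to each opponent profile; mutual best responses are the pure NE.
Service A against Licensed: payoffs 3, 8, 4, 5 → best response Licensed.
Service A against Sports: payoffs 8, 6, 7, 2 → best response Originals.
Service A against News: payoffs 0, 2, 3, 9 → best response News.
Service A against Bundled: payoffs 1, 5, 6, 0 → best response Sports.
Service B against Originals: payoffs 9, 4, 6, 1 → best response Licensed.
Service B against Licensed: payoffs 2, 8, 6, 0 → best response Sports.
Service B against Sports: payoffs 2, 9, 5, 1 → best response Sports.
Service B against News: payoffs 8, 4, 2, 5 → best response Licensed.
No profile is a mutual best response for all players.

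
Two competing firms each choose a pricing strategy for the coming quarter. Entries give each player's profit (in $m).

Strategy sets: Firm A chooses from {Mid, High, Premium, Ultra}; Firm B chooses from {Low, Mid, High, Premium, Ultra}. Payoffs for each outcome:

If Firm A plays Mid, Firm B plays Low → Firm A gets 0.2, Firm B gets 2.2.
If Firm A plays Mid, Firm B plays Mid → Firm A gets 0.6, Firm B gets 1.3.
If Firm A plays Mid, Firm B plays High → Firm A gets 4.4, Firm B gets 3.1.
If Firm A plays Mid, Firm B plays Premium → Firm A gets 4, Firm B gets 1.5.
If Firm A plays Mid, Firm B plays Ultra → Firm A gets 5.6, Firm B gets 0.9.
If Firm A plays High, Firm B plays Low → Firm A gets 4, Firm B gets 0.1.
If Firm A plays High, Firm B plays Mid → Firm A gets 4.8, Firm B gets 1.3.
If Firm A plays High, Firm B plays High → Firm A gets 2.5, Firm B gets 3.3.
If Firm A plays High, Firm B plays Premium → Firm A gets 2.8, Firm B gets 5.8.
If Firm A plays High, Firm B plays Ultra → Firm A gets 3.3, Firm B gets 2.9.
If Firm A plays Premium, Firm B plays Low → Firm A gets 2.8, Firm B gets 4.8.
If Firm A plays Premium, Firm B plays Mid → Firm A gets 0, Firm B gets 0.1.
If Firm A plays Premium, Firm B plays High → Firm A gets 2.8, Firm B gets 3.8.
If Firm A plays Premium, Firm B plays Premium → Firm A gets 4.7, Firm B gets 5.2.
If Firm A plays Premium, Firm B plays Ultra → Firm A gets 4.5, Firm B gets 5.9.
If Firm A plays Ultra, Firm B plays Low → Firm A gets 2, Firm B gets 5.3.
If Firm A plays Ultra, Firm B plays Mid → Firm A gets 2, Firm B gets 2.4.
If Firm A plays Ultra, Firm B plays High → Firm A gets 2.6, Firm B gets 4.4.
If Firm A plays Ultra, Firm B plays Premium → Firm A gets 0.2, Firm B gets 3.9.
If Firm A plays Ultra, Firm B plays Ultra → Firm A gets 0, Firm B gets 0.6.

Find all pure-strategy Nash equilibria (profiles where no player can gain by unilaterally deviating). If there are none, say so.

The unique pure-strategy Nash equilibrium is (Mid, High).

Firm A against Low: payoffs 0.2, 4, 2.8, 2 → best response High.
Firm A against Mid: payoffs 0.6, 4.8, 0, 2 → best response High.
Firm A against High: payoffs 4.4, 2.5, 2.8, 2.6 → best response Mid.
Firm A against Premium: payoffs 4, 2.8, 4.7, 0.2 → best response Premium.
Firm A against Ultra: payoffs 5.6, 3.3, 4.5, 0 → best response Mid.
Firm B against Mid: payoffs 2.2, 1.3, 3.1, 1.5, 0.9 → best response High.
Firm B against High: payoffs 0.1, 1.3, 3.3, 5.8, 2.9 → best response Premium.
Firm B against Premium: payoffs 4.8, 0.1, 3.8, 5.2, 5.9 → best response Ultra.
Firm B against Ultra: payoffs 5.3, 2.4, 4.4, 3.9, 0.6 → best response Low.
Mutual best responses: (Mid, High).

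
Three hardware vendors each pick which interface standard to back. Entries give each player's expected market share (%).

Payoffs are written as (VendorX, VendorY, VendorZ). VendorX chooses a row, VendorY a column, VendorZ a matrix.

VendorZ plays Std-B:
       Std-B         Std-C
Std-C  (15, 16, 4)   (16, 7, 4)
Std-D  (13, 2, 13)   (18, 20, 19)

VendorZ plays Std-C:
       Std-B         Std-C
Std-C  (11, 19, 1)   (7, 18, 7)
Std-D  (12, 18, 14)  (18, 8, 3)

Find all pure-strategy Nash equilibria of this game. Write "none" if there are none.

(Std-C, Std-B, Std-B): VendorX gets 15, best alternative 13; VendorY gets 16, best alternative 7; VendorZ gets 4, best alternative 1. No profitable deviation — NE.
(Std-C, Std-B, Std-C): VendorX can switch to Std-D (11 → 12). Not NE.
(Std-C, Std-C, Std-B): VendorX can switch to Std-D (16 → 18). Not NE.
(Std-C, Std-C, Std-C): VendorX can switch to Std-D (7 → 18). Not NE.
(Std-D, Std-B, Std-B): VendorX can switch to Std-C (13 → 15). Not NE.
(Std-D, Std-B, Std-C): VendorX gets 12, best alternative 11; VendorY gets 18, best alternative 8; VendorZ gets 14, best alternative 13. No profitable deviation — NE.
(Std-D, Std-C, Std-B): VendorX gets 18, best alternative 16; VendorY gets 20, best alternative 2; VendorZ gets 19, best alternative 3. No profitable deviation — NE.
(Std-D, Std-C, Std-C): VendorY can switch to Std-B (8 → 18). Not NE.

(Std-C, Std-B, Std-B), (Std-D, Std-B, Std-C), (Std-D, Std-C, Std-B)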